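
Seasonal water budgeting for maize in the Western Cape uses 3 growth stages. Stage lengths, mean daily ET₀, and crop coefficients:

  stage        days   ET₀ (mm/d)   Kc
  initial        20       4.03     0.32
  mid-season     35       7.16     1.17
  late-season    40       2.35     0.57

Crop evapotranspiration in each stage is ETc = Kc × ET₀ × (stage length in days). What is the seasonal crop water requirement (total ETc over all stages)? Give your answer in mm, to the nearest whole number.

373 mm

initial: 0.32 × 4.03 × 20 = 25.79 mm
mid-season: 1.17 × 7.16 × 35 = 293.20 mm
late-season: 0.57 × 2.35 × 40 = 53.58 mm
Seasonal total = 372.57 mm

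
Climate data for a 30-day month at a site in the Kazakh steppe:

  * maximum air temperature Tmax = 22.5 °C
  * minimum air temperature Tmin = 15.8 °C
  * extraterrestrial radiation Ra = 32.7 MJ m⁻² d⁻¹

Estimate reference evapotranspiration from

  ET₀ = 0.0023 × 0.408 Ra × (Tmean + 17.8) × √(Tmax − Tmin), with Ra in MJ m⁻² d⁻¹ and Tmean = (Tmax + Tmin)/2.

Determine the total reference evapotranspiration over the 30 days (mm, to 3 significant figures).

Tmean = (22.5 + 15.8)/2 = 19.15 °C
0.408 Ra = 0.408 × 32.7 = 13.3416 mm/d equivalent
ET₀ = 0.0023 × 13.3416 × (19.15 + 17.8) × √6.7 = 0.0023 × 13.3416 × 36.95 × 2.5884 = 2.9348 mm/d
Over 30 days: 2.9348 × 30 = 88.044 mm

88.0 mm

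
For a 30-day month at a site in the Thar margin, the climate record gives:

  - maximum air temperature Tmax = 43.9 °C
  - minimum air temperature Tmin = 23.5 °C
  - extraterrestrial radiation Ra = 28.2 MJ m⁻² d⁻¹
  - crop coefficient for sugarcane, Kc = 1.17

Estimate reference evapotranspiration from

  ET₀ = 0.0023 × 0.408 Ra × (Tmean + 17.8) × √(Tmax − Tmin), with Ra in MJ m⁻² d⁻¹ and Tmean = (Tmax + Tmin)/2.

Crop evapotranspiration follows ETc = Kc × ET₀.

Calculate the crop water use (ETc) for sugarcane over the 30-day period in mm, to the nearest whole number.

216 mm

Tmean = (43.9 + 23.5)/2 = 33.70 °C
0.408 Ra = 0.408 × 28.2 = 11.5056 mm/d equivalent
ET₀ = 0.0023 × 11.5056 × (33.70 + 17.8) × √20.4 = 0.0023 × 11.5056 × 51.50 × 4.5166 = 6.1554 mm/d
ETc = Kc × ET₀ = 1.17 × 6.1554 = 7.2018 mm/d
Over 30 days: 7.2018 × 30 = 216.054 mm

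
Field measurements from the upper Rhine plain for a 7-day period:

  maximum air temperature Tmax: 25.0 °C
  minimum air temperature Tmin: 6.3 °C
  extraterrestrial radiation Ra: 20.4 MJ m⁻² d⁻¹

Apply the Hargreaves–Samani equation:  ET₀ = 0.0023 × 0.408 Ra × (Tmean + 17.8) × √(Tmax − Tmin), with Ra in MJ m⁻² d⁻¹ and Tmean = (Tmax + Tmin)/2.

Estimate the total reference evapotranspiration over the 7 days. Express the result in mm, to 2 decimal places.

19.38 mm

Tmean = (25.0 + 6.3)/2 = 15.65 °C
0.408 Ra = 0.408 × 20.4 = 8.3232 mm/d equivalent
ET₀ = 0.0023 × 8.3232 × (15.65 + 17.8) × √18.7 = 0.0023 × 8.3232 × 33.45 × 4.3243 = 2.7690 mm/d
Over 7 days: 2.7690 × 7 = 19.383 mm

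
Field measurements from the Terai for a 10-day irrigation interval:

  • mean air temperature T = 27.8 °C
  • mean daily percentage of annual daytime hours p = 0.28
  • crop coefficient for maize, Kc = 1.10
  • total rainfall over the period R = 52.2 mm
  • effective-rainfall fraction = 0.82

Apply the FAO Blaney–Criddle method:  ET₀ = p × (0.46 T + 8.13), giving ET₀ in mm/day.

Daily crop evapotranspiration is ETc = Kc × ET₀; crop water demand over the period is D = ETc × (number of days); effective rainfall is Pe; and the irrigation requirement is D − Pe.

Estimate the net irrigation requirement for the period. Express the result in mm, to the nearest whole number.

22 mm

ET₀ = 0.28 × (0.46 × 27.8 + 8.13) = 0.28 × 20.918 = 5.8570 mm/d
ETc = Kc × ET₀ = 1.10 × 5.8570 = 6.4427 mm/d
Crop demand D = ETc × 10 d = 6.4427 × 10 = 64.427 mm
Pe = 0.82 × 52.2 = 42.804 mm
D − Pe = 64.427 − 42.804 = 21.623 mm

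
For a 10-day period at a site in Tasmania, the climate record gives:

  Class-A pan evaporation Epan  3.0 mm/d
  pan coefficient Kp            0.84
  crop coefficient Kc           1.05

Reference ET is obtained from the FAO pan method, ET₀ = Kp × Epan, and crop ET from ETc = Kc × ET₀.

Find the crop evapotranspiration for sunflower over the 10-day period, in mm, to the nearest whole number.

26 mm

ET₀ = 0.84 × 3.0 = 2.5200 mm/d
ETc = Kc × ET₀ = 1.05 × 2.5200 = 2.6460 mm/d
Over 10 days: 2.6460 × 10 = 26.460 mm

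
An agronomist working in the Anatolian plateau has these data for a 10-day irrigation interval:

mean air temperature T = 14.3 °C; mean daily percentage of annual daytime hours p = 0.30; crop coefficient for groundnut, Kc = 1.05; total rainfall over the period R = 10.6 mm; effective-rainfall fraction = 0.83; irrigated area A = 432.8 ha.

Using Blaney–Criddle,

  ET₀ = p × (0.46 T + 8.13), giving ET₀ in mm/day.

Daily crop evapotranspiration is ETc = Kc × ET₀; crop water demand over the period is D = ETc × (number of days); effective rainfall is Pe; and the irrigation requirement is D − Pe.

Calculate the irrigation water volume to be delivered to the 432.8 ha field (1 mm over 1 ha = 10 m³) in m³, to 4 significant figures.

162400 m³

ET₀ = 0.30 × (0.46 × 14.3 + 8.13) = 0.30 × 14.708 = 4.4124 mm/d
ETc = Kc × ET₀ = 1.05 × 4.4124 = 4.6330 mm/d
Crop demand D = ETc × 10 d = 4.6330 × 10 = 46.330 mm
Pe = 0.83 × 10.6 = 8.798 mm
D − Pe = 46.330 − 8.798 = 37.532 mm
Volume = 37.532 mm × 432.8 ha × 10 = 162438.5 m³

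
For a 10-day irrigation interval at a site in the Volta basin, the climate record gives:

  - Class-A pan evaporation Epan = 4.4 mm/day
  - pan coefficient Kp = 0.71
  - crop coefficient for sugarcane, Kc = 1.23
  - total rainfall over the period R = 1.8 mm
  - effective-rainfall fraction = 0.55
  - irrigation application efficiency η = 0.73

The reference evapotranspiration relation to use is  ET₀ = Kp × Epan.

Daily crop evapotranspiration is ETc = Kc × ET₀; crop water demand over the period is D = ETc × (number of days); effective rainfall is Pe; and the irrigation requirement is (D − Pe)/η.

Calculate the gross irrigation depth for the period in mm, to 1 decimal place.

51.3 mm

ET₀ = 0.71 × 4.4 = 3.1240 mm/d
ETc = Kc × ET₀ = 1.23 × 3.1240 = 3.8425 mm/d
Crop demand D = ETc × 10 d = 3.8425 × 10 = 38.425 mm
Pe = 0.55 × 1.8 = 0.990 mm
D − Pe = 38.425 − 0.990 = 37.435 mm
Gross irrigation = 37.435 / 0.73 = 51.281 mm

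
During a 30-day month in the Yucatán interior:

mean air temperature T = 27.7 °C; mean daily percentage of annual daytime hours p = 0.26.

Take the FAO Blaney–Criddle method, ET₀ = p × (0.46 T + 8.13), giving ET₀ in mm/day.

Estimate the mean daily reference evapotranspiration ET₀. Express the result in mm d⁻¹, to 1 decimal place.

5.4 mm d⁻¹

ET₀ = 0.26 × (0.46 × 27.7 + 8.13) = 0.26 × 20.872 = 5.4267 mm/d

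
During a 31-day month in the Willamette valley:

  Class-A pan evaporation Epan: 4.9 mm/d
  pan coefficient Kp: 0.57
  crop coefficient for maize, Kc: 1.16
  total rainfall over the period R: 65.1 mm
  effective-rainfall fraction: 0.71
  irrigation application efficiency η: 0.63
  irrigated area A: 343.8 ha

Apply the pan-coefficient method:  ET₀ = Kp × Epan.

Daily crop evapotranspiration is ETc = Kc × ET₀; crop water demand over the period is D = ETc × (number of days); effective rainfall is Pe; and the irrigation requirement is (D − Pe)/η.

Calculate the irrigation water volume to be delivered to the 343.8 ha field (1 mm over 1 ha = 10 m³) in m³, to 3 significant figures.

ET₀ = 0.57 × 4.9 = 2.7930 mm/d
ETc = Kc × ET₀ = 1.16 × 2.7930 = 3.2399 mm/d
Crop demand D = ETc × 31 d = 3.2399 × 31 = 100.437 mm
Pe = 0.71 × 65.1 = 46.221 mm
D − Pe = 100.437 − 46.221 = 54.216 mm
Gross irrigation = 54.216 / 0.63 = 86.057 mm
Volume = 86.057 mm × 343.8 ha × 10 = 295864.0 m³

296000 m³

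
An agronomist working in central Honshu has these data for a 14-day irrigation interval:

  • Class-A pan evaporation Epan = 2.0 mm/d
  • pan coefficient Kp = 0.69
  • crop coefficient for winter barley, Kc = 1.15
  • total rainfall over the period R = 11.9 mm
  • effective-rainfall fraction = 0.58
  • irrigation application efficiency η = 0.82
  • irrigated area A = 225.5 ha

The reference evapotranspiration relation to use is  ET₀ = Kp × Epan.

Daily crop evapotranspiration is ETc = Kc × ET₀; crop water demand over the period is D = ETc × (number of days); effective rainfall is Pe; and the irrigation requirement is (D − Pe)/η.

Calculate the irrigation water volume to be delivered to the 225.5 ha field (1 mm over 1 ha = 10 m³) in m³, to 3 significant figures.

ET₀ = 0.69 × 2.0 = 1.3800 mm/d
ETc = Kc × ET₀ = 1.15 × 1.3800 = 1.5870 mm/d
Crop demand D = ETc × 14 d = 1.5870 × 14 = 22.218 mm
Pe = 0.58 × 11.9 = 6.902 mm
D − Pe = 22.218 − 6.902 = 15.316 mm
Gross irrigation = 15.316 / 0.82 = 18.678 mm
Volume = 18.678 mm × 225.5 ha × 10 = 42118.9 m³

42100 m³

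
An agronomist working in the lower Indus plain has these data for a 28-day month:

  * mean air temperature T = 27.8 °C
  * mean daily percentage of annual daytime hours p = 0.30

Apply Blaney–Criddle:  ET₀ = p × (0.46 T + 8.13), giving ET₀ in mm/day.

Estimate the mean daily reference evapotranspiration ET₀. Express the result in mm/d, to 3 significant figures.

6.28 mm/d

ET₀ = 0.30 × (0.46 × 27.8 + 8.13) = 0.30 × 20.918 = 6.2754 mm/d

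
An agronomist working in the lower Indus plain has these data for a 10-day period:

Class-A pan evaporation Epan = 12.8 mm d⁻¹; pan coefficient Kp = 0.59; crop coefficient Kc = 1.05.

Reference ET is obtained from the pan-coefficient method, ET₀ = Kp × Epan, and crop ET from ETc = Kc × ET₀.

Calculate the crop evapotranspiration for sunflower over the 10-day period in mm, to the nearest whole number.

ET₀ = 0.59 × 12.8 = 7.5520 mm/d
ETc = Kc × ET₀ = 1.05 × 7.5520 = 7.9296 mm/d
Over 10 days: 7.9296 × 10 = 79.296 mm

79 mm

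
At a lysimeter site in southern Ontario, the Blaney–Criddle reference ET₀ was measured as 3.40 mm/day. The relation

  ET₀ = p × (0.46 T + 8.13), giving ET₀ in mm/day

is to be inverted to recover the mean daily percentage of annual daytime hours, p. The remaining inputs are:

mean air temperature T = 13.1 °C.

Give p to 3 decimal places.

p = ET₀ / (0.46 T + 8.13) = 3.40 / (0.46 × 13.1 + 8.13) = 3.40 / 14.156 = 0.2402

0.240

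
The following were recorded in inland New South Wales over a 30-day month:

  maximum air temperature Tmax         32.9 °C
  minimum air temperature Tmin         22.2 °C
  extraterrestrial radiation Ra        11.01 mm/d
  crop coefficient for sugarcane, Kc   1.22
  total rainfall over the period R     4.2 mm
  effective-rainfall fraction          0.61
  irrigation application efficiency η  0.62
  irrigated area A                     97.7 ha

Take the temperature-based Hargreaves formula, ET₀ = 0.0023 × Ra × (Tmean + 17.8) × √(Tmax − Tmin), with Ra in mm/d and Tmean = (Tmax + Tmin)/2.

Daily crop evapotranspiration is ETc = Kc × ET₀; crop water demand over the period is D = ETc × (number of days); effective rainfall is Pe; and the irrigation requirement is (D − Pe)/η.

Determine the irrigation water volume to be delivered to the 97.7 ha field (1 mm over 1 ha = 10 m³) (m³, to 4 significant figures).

212600 m³

Tmean = (32.9 + 22.2)/2 = 27.55 °C
ET₀ = 0.0023 × 11.01 × (27.55 + 17.8) × √10.7 = 0.0023 × 11.01 × 45.35 × 3.2711 = 3.7565 mm/d
ETc = Kc × ET₀ = 1.22 × 3.7565 = 4.5829 mm/d
Crop demand D = ETc × 30 d = 4.5829 × 30 = 137.487 mm
Pe = 0.61 × 4.2 = 2.562 mm
D − Pe = 137.487 − 2.562 = 134.925 mm
Gross irrigation = 134.925 / 0.62 = 217.621 mm
Volume = 217.621 mm × 97.7 ha × 10 = 212615.7 m³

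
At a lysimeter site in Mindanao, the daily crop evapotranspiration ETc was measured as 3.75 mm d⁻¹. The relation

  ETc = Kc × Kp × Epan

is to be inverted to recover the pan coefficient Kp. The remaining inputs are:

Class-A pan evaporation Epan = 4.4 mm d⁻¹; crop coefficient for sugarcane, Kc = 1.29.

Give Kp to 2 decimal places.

0.66

ETc = Kc × Kp × Epan  ⇒  Kp = ETc / (Kc × Epan)
Kp = 3.75 / (1.29 × 4.4) = 3.75 / 5.676 = 0.6607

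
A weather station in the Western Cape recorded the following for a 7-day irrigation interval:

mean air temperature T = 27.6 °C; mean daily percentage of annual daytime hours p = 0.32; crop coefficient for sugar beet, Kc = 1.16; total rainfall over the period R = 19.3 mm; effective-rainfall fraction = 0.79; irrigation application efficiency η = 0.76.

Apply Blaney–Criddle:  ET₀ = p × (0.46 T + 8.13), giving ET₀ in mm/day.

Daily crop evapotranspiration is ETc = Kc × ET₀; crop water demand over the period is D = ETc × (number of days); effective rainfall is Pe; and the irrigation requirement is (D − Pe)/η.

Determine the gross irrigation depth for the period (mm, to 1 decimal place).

ET₀ = 0.32 × (0.46 × 27.6 + 8.13) = 0.32 × 20.826 = 6.6643 mm/d
ETc = Kc × ET₀ = 1.16 × 6.6643 = 7.7306 mm/d
Crop demand D = ETc × 7 d = 7.7306 × 7 = 54.114 mm
Pe = 0.79 × 19.3 = 15.247 mm
D − Pe = 54.114 − 15.247 = 38.867 mm
Gross irrigation = 38.867 / 0.76 = 51.141 mm

51.1 mm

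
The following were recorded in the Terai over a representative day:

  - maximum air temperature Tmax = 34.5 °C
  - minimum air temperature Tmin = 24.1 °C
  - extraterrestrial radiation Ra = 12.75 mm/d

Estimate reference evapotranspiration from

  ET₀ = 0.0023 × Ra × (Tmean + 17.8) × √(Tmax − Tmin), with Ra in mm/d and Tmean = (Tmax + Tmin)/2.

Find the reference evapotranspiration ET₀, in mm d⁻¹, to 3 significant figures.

4.45 mm d⁻¹

Tmean = (34.5 + 24.1)/2 = 29.30 °C
ET₀ = 0.0023 × 12.75 × (29.30 + 17.8) × √10.4 = 0.0023 × 12.75 × 47.10 × 3.2249 = 4.4543 mm/d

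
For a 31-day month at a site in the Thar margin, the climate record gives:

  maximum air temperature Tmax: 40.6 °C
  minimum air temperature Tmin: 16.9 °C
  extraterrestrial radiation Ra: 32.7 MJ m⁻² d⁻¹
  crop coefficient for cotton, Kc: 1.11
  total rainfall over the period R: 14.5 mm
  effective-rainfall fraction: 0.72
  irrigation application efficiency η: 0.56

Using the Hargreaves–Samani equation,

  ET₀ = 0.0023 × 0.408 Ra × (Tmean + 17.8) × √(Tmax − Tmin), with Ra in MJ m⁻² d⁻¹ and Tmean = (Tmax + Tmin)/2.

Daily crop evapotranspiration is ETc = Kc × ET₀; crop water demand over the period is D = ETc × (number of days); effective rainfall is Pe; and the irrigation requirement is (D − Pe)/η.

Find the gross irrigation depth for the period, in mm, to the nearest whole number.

409 mm

Tmean = (40.6 + 16.9)/2 = 28.75 °C
0.408 Ra = 0.408 × 32.7 = 13.3416 mm/d equivalent
ET₀ = 0.0023 × 13.3416 × (28.75 + 17.8) × √23.7 = 0.0023 × 13.3416 × 46.55 × 4.8683 = 6.9540 mm/d
ETc = Kc × ET₀ = 1.11 × 6.9540 = 7.7189 mm/d
Crop demand D = ETc × 31 d = 7.7189 × 31 = 239.286 mm
Pe = 0.72 × 14.5 = 10.440 mm
D − Pe = 239.286 − 10.440 = 228.846 mm
Gross irrigation = 228.846 / 0.56 = 408.654 mm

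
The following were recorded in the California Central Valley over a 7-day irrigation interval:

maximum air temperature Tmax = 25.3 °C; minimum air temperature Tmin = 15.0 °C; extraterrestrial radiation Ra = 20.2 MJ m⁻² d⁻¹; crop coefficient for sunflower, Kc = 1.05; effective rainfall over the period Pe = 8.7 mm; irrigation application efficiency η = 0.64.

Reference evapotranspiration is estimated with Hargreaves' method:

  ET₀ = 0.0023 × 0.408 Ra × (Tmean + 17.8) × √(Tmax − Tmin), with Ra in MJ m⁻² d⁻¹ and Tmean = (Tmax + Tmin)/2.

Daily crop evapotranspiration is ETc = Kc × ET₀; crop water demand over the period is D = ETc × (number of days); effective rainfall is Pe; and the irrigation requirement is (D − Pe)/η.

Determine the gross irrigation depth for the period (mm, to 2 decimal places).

Tmean = (25.3 + 15.0)/2 = 20.15 °C
0.408 Ra = 0.408 × 20.2 = 8.2416 mm/d equivalent
ET₀ = 0.0023 × 8.2416 × (20.15 + 17.8) × √10.3 = 0.0023 × 8.2416 × 37.95 × 3.2094 = 2.3087 mm/d
ETc = Kc × ET₀ = 1.05 × 2.3087 = 2.4241 mm/d
Crop demand D = ETc × 7 d = 2.4241 × 7 = 16.969 mm
D − Pe = 16.969 − 8.7 = 8.269 mm
Gross irrigation = 8.269 / 0.64 = 12.920 mm

12.92 mm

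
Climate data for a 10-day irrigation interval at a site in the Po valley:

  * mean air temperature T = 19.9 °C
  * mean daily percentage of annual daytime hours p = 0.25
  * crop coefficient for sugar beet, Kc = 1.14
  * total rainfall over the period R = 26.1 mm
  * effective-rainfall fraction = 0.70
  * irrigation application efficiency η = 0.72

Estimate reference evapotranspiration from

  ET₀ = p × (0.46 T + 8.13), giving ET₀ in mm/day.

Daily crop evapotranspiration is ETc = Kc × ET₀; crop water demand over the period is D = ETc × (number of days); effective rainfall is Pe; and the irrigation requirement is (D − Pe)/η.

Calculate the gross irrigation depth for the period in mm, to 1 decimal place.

ET₀ = 0.25 × (0.46 × 19.9 + 8.13) = 0.25 × 17.284 = 4.3210 mm/d
ETc = Kc × ET₀ = 1.14 × 4.3210 = 4.9259 mm/d
Crop demand D = ETc × 10 d = 4.9259 × 10 = 49.259 mm
Pe = 0.70 × 26.1 = 18.270 mm
D − Pe = 49.259 − 18.270 = 30.989 mm
Gross irrigation = 30.989 / 0.72 = 43.040 mm

43.0 mm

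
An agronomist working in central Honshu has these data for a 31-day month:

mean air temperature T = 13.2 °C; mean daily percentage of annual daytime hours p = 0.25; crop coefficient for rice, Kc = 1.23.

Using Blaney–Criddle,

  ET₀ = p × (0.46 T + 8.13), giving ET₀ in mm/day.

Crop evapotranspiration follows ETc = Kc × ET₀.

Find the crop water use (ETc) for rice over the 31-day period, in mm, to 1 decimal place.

ET₀ = 0.25 × (0.46 × 13.2 + 8.13) = 0.25 × 14.202 = 3.5505 mm/d
ETc = Kc × ET₀ = 1.23 × 3.5505 = 4.3671 mm/d
Over 31 days: 4.3671 × 31 = 135.380 mm

135.4 mm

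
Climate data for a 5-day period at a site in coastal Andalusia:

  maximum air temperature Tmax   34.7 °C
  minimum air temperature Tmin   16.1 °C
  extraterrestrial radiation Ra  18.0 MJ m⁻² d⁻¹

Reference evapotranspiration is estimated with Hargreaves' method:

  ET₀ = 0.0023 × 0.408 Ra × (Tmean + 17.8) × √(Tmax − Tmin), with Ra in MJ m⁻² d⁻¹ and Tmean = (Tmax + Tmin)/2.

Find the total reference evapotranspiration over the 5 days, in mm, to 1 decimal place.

15.7 mm

Tmean = (34.7 + 16.1)/2 = 25.40 °C
0.408 Ra = 0.408 × 18.0 = 7.3440 mm/d equivalent
ET₀ = 0.0023 × 7.3440 × (25.40 + 17.8) × √18.6 = 0.0023 × 7.3440 × 43.20 × 4.3128 = 3.1470 mm/d
Over 5 days: 3.1470 × 5 = 15.735 mm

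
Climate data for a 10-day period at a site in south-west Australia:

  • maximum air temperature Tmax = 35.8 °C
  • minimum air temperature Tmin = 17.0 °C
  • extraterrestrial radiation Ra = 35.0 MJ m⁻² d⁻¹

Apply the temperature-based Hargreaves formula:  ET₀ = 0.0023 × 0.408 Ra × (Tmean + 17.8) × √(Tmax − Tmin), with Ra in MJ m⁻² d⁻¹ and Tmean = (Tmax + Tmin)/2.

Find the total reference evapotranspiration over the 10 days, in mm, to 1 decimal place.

Tmean = (35.8 + 17.0)/2 = 26.40 °C
0.408 Ra = 0.408 × 35.0 = 14.2800 mm/d equivalent
ET₀ = 0.0023 × 14.2800 × (26.40 + 17.8) × √18.8 = 0.0023 × 14.2800 × 44.20 × 4.3359 = 6.2944 mm/d
Over 10 days: 6.2944 × 10 = 62.944 mm

62.9 mm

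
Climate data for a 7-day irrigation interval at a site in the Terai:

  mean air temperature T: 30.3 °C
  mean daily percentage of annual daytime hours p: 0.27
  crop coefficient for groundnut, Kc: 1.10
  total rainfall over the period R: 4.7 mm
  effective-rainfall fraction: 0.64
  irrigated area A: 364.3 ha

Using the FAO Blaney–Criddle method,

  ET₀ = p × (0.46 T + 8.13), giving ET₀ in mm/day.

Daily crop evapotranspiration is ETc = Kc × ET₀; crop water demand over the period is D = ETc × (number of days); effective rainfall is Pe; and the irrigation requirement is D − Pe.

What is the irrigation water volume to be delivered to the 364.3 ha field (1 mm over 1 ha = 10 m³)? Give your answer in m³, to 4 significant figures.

ET₀ = 0.27 × (0.46 × 30.3 + 8.13) = 0.27 × 22.068 = 5.9584 mm/d
ETc = Kc × ET₀ = 1.10 × 5.9584 = 6.5542 mm/d
Crop demand D = ETc × 7 d = 6.5542 × 7 = 45.879 mm
Pe = 0.64 × 4.7 = 3.008 mm
D − Pe = 45.879 − 3.008 = 42.871 mm
Volume = 42.871 mm × 364.3 ha × 10 = 156179.1 m³

156200 m³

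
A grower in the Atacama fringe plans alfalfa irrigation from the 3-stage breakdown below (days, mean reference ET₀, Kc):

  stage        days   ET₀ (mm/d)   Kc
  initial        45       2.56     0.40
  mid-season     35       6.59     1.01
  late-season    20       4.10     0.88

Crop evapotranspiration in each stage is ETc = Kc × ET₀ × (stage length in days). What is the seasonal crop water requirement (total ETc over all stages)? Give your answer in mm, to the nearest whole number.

initial: 0.40 × 2.56 × 45 = 46.08 mm
mid-season: 1.01 × 6.59 × 35 = 232.96 mm
late-season: 0.88 × 4.10 × 20 = 72.16 mm
Seasonal total = 351.20 mm

351 mm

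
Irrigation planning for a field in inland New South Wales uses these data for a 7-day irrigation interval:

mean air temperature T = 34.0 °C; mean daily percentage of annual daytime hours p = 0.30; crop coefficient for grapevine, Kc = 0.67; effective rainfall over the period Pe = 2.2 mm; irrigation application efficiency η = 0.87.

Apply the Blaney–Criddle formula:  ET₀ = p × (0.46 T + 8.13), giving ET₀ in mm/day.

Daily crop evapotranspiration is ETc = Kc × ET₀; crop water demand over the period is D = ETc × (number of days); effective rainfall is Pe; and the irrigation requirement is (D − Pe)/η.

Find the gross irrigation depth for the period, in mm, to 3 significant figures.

ET₀ = 0.30 × (0.46 × 34.0 + 8.13) = 0.30 × 23.770 = 7.1310 mm/d
ETc = Kc × ET₀ = 0.67 × 7.1310 = 4.7778 mm/d
Crop demand D = ETc × 7 d = 4.7778 × 7 = 33.445 mm
D − Pe = 33.445 − 2.2 = 31.245 mm
Gross irrigation = 31.245 / 0.87 = 35.914 mm

35.9 mm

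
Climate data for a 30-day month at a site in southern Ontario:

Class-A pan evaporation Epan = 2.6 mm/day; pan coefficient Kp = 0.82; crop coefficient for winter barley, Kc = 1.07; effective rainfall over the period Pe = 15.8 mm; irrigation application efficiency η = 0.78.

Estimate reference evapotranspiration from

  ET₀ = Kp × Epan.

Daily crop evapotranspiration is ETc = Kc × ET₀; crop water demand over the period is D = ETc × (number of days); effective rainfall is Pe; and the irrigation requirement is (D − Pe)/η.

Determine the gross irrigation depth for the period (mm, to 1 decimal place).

67.5 mm

ET₀ = 0.82 × 2.6 = 2.1320 mm/d
ETc = Kc × ET₀ = 1.07 × 2.1320 = 2.2812 mm/d
Crop demand D = ETc × 30 d = 2.2812 × 30 = 68.436 mm
D − Pe = 68.436 − 15.8 = 52.636 mm
Gross irrigation = 52.636 / 0.78 = 67.482 mm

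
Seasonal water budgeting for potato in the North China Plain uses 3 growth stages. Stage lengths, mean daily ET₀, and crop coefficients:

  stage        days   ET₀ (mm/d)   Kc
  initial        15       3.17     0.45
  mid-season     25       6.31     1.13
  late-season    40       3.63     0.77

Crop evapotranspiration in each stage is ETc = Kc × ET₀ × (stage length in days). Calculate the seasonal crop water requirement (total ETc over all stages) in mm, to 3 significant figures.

311 mm

initial: 0.45 × 3.17 × 15 = 21.40 mm
mid-season: 1.13 × 6.31 × 25 = 178.26 mm
late-season: 0.77 × 3.63 × 40 = 111.80 mm
Seasonal total = 311.46 mm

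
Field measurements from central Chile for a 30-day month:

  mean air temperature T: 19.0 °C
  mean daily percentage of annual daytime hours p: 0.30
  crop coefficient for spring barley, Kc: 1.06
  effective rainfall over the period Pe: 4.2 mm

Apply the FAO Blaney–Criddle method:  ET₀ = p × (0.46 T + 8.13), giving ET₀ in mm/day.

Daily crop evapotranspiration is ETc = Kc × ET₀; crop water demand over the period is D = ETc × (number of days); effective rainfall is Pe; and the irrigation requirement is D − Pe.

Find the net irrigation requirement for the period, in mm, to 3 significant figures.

ET₀ = 0.30 × (0.46 × 19.0 + 8.13) = 0.30 × 16.870 = 5.0610 mm/d
ETc = Kc × ET₀ = 1.06 × 5.0610 = 5.3647 mm/d
Crop demand D = ETc × 30 d = 5.3647 × 30 = 160.941 mm
D − Pe = 160.941 − 4.2 = 156.741 mm

157 mm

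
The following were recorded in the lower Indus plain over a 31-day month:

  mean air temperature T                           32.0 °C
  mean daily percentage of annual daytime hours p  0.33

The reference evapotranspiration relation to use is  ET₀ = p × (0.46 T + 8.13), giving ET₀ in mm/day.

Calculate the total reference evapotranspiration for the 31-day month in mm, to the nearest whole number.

234 mm

ET₀ = 0.33 × (0.46 × 32.0 + 8.13) = 0.33 × 22.850 = 7.5405 mm/d
Monthly total = 7.5405 × 31 = 233.756 mm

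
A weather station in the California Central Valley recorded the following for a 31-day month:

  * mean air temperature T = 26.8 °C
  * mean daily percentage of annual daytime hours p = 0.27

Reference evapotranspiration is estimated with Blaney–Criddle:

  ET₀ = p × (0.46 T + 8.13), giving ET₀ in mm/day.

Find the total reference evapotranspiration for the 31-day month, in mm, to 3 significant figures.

171 mm

ET₀ = 0.27 × (0.46 × 26.8 + 8.13) = 0.27 × 20.458 = 5.5237 mm/d
Monthly total = 5.5237 × 31 = 171.235 mm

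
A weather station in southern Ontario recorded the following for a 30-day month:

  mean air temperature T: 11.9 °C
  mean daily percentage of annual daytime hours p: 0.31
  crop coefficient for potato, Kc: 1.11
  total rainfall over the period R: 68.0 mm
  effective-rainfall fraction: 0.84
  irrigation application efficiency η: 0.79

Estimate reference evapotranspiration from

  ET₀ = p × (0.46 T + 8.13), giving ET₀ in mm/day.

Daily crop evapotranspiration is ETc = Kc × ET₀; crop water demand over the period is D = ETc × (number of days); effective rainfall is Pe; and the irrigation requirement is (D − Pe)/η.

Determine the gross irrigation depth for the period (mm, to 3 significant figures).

ET₀ = 0.31 × (0.46 × 11.9 + 8.13) = 0.31 × 13.604 = 4.2172 mm/d
ETc = Kc × ET₀ = 1.11 × 4.2172 = 4.6811 mm/d
Crop demand D = ETc × 30 d = 4.6811 × 30 = 140.433 mm
Pe = 0.84 × 68.0 = 57.120 mm
D − Pe = 140.433 − 57.120 = 83.313 mm
Gross irrigation = 83.313 / 0.79 = 105.459 mm

105 mm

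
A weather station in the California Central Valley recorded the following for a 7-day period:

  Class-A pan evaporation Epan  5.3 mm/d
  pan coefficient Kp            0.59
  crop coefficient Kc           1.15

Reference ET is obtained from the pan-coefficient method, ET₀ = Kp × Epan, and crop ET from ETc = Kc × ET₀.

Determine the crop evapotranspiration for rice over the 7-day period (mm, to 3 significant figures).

ET₀ = 0.59 × 5.3 = 3.1270 mm/d
ETc = Kc × ET₀ = 1.15 × 3.1270 = 3.5961 mm/d
Over 7 days: 3.5961 × 7 = 25.173 mm

25.2 mm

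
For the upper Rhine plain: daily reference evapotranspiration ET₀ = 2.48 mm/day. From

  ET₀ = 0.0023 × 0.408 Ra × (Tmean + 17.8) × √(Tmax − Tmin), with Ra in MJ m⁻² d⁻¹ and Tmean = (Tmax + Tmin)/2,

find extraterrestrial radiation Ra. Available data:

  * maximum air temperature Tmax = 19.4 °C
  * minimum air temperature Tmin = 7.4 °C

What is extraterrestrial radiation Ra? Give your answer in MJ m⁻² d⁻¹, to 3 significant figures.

Tmean = (19.4+7.4)/2 = 13.40 °C; ΔT = 12.0
Ra = ET₀ / [0.0023 × 0.408 × (Tmean+17.8) × √ΔT]
   = 2.48 / (0.0023 × 0.408 × 31.20 × 3.4641) = 24.452 MJ m⁻² d⁻¹

24.5 MJ m⁻² d⁻¹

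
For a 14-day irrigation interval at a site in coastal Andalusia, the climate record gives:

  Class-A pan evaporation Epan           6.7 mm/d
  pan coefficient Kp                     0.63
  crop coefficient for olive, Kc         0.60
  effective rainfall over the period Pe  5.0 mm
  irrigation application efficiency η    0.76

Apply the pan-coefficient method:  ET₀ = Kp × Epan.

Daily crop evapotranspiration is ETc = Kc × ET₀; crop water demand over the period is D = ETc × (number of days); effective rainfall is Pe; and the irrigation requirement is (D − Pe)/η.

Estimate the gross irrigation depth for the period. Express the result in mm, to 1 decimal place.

ET₀ = 0.63 × 6.7 = 4.2210 mm/d
ETc = Kc × ET₀ = 0.60 × 4.2210 = 2.5326 mm/d
Crop demand D = ETc × 14 d = 2.5326 × 14 = 35.456 mm
D − Pe = 35.456 − 5.0 = 30.456 mm
Gross irrigation = 30.456 / 0.76 = 40.074 mm

40.1 mm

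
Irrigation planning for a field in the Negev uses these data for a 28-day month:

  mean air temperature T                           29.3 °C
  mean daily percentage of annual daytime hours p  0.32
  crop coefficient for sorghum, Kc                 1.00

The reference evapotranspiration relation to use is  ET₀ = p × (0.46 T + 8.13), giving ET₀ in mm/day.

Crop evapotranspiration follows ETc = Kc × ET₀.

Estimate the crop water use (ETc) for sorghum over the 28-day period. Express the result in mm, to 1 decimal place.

193.6 mm

ET₀ = 0.32 × (0.46 × 29.3 + 8.13) = 0.32 × 21.608 = 6.9146 mm/d
ETc = Kc × ET₀ = 1.00 × 6.9146 = 6.9146 mm/d
Over 28 days: 6.9146 × 28 = 193.609 mm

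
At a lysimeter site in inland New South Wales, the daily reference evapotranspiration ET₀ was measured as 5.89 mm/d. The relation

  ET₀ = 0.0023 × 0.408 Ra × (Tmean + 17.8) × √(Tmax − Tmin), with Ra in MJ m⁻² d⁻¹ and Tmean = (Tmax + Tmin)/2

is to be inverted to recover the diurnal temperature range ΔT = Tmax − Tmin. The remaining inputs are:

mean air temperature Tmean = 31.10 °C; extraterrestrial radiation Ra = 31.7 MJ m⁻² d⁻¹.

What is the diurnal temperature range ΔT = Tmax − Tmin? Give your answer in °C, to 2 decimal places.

√ΔT = ET₀ / [0.0023 × 0.408 × Ra × (Tmean+17.8)] = 5.89 / (0.0023 × 12.9336 × 48.90) = 4.0491
ΔT = 4.0491² = 16.395 °C

16.40 °C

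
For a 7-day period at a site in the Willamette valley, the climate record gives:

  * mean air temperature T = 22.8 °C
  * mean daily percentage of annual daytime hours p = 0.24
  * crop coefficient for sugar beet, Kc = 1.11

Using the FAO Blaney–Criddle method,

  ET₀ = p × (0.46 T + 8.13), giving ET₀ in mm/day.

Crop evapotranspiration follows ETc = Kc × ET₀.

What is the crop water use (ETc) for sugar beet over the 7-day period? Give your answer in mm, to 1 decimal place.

ET₀ = 0.24 × (0.46 × 22.8 + 8.13) = 0.24 × 18.618 = 4.4683 mm/d
ETc = Kc × ET₀ = 1.11 × 4.4683 = 4.9598 mm/d
Over 7 days: 4.9598 × 7 = 34.719 mm

34.7 mm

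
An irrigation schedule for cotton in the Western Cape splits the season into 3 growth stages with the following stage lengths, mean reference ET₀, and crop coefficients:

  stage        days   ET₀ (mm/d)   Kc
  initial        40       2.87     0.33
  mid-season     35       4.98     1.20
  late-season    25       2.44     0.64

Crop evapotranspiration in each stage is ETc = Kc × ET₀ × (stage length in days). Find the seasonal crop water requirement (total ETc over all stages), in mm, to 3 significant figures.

initial: 0.33 × 2.87 × 40 = 37.88 mm
mid-season: 1.20 × 4.98 × 35 = 209.16 mm
late-season: 0.64 × 2.44 × 25 = 39.04 mm
Seasonal total = 286.08 mm

286 mm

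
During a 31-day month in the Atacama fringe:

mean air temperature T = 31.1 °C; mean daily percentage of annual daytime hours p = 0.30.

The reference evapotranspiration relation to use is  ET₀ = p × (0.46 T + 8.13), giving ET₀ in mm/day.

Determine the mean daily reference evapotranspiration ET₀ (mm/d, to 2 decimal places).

ET₀ = 0.30 × (0.46 × 31.1 + 8.13) = 0.30 × 22.436 = 6.7308 mm/d

6.73 mm/d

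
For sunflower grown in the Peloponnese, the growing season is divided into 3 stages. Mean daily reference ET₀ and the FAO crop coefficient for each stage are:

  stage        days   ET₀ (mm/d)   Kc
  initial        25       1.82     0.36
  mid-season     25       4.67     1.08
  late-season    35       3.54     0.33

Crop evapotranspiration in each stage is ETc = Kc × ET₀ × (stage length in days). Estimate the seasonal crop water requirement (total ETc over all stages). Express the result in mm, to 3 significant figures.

initial: 0.36 × 1.82 × 25 = 16.38 mm
mid-season: 1.08 × 4.67 × 25 = 126.09 mm
late-season: 0.33 × 3.54 × 35 = 40.89 mm
Seasonal total = 183.36 mm

183 mm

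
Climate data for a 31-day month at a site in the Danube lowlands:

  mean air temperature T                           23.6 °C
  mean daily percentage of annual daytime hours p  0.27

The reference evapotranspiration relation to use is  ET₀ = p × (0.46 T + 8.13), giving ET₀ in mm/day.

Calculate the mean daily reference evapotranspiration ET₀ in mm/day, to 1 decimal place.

5.1 mm/day

ET₀ = 0.27 × (0.46 × 23.6 + 8.13) = 0.27 × 18.986 = 5.1262 mm/d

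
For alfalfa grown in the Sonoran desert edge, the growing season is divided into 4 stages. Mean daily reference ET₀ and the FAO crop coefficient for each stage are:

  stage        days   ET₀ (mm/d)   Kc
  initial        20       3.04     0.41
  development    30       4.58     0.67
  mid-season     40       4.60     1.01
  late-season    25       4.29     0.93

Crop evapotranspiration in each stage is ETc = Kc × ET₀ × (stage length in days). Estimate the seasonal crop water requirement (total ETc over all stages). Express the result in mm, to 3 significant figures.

initial: 0.41 × 3.04 × 20 = 24.93 mm
development: 0.67 × 4.58 × 30 = 92.06 mm
mid-season: 1.01 × 4.60 × 40 = 185.84 mm
late-season: 0.93 × 4.29 × 25 = 99.74 mm
Seasonal total = 402.57 mm

403 mm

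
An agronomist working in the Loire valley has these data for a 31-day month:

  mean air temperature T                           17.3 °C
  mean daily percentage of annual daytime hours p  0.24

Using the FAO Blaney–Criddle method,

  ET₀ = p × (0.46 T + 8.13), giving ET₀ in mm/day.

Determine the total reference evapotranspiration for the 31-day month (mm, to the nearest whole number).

120 mm

ET₀ = 0.24 × (0.46 × 17.3 + 8.13) = 0.24 × 16.088 = 3.8611 mm/d
Monthly total = 3.8611 × 31 = 119.694 mm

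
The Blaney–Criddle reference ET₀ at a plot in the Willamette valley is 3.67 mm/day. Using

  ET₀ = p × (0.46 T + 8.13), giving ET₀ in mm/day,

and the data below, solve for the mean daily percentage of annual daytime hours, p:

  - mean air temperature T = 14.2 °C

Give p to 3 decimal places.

0.250

p = ET₀ / (0.46 T + 8.13) = 3.67 / (0.46 × 14.2 + 8.13) = 3.67 / 14.662 = 0.2503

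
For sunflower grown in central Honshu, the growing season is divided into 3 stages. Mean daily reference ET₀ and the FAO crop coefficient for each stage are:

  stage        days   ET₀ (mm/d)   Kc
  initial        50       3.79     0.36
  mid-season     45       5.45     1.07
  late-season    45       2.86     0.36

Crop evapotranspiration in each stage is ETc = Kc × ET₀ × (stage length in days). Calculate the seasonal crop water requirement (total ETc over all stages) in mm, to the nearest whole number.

initial: 0.36 × 3.79 × 50 = 68.22 mm
mid-season: 1.07 × 5.45 × 45 = 262.42 mm
late-season: 0.36 × 2.86 × 45 = 46.33 mm
Seasonal total = 376.97 mm

377 mm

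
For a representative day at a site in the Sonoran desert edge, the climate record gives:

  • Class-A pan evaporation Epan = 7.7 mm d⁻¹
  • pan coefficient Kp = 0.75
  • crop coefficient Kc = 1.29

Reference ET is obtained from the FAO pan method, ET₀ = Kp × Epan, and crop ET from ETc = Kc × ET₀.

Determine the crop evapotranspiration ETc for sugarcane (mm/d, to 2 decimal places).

7.45 mm/d

ET₀ = 0.75 × 7.7 = 5.7750 mm/d
ETc = Kc × ET₀ = 1.29 × 5.7750 = 7.4498 mm/d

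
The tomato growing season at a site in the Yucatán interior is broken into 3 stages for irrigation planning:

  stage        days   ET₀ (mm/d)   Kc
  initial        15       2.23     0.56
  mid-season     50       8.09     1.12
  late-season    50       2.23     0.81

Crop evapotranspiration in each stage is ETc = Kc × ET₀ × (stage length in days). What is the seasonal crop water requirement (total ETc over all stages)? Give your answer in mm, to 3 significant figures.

562 mm

initial: 0.56 × 2.23 × 15 = 18.73 mm
mid-season: 1.12 × 8.09 × 50 = 453.04 mm
late-season: 0.81 × 2.23 × 50 = 90.32 mm
Seasonal total = 562.09 mm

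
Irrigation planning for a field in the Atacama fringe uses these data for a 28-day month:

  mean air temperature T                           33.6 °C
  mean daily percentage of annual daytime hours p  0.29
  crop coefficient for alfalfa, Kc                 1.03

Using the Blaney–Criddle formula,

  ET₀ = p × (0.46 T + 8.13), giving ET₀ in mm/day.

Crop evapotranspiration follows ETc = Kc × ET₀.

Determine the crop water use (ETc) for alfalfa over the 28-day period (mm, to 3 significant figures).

197 mm

ET₀ = 0.29 × (0.46 × 33.6 + 8.13) = 0.29 × 23.586 = 6.8399 mm/d
ETc = Kc × ET₀ = 1.03 × 6.8399 = 7.0451 mm/d
Over 28 days: 7.0451 × 28 = 197.263 mm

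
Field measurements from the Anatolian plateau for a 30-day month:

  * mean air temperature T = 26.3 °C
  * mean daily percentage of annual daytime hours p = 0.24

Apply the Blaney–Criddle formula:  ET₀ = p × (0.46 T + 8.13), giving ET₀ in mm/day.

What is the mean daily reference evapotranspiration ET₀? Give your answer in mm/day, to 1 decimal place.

4.9 mm/day

ET₀ = 0.24 × (0.46 × 26.3 + 8.13) = 0.24 × 20.228 = 4.8547 mm/d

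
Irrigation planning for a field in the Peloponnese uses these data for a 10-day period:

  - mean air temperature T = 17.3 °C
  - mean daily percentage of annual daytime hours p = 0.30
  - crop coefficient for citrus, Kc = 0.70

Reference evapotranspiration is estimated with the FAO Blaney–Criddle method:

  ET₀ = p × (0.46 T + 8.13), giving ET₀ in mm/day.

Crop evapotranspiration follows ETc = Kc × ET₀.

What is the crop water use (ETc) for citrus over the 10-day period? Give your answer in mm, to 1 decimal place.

33.8 mm

ET₀ = 0.30 × (0.46 × 17.3 + 8.13) = 0.30 × 16.088 = 4.8264 mm/d
ETc = Kc × ET₀ = 0.70 × 4.8264 = 3.3785 mm/d
Over 10 days: 3.3785 × 10 = 33.785 mm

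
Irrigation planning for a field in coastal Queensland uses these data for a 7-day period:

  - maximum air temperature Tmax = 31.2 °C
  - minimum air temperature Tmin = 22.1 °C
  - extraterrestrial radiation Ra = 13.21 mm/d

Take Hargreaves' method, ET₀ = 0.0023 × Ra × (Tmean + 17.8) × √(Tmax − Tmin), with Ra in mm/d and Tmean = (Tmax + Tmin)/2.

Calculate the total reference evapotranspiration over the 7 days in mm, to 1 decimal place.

28.5 mm

Tmean = (31.2 + 22.1)/2 = 26.65 °C
ET₀ = 0.0023 × 13.21 × (26.65 + 17.8) × √9.1 = 0.0023 × 13.21 × 44.45 × 3.0166 = 4.0740 mm/d
Over 7 days: 4.0740 × 7 = 28.518 mm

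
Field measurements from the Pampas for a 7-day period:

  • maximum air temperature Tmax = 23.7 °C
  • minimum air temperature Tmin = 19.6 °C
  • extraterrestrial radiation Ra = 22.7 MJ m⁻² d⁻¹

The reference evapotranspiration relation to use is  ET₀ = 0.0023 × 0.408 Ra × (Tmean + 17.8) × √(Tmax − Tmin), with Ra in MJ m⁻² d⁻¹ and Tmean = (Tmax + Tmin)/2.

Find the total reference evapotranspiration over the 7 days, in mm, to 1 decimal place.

11.9 mm

Tmean = (23.7 + 19.6)/2 = 21.65 °C
0.408 Ra = 0.408 × 22.7 = 9.2616 mm/d equivalent
ET₀ = 0.0023 × 9.2616 × (21.65 + 17.8) × √4.1 = 0.0023 × 9.2616 × 39.45 × 2.0248 = 1.7015 mm/d
Over 7 days: 1.7015 × 7 = 11.911 mm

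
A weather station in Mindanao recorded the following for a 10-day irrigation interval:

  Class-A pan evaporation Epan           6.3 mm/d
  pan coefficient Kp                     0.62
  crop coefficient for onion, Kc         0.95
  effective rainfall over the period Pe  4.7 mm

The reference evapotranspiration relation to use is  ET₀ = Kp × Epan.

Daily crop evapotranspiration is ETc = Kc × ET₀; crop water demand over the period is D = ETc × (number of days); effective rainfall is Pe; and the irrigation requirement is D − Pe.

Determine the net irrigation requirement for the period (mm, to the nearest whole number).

32 mm

ET₀ = 0.62 × 6.3 = 3.9060 mm/d
ETc = Kc × ET₀ = 0.95 × 3.9060 = 3.7107 mm/d
Crop demand D = ETc × 10 d = 3.7107 × 10 = 37.107 mm
D − Pe = 37.107 − 4.7 = 32.407 mm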